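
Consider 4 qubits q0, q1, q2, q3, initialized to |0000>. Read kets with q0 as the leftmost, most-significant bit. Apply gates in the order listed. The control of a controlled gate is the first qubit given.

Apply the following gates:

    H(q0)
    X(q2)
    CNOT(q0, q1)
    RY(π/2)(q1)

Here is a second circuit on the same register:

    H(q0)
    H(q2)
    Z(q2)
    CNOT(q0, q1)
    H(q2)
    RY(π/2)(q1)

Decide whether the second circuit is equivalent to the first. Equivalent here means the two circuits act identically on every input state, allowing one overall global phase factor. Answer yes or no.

Yes, they are equivalent — the unitaries differ by at most a global phase.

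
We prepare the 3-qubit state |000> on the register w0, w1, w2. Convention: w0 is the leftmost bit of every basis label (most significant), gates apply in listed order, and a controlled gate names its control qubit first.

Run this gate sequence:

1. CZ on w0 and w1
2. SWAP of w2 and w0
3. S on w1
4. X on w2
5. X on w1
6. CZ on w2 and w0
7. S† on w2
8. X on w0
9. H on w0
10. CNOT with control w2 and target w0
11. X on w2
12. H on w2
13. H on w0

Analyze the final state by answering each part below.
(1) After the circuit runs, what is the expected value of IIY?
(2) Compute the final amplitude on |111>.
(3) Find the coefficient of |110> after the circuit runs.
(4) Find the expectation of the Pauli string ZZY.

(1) The expectation value of IIY is 0.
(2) The amplitude on |111> is sqrt(2)*I/2.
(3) The final state's coefficient on |110> equals sqrt(2)*I/2.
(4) The expectation value of ZZY is 0.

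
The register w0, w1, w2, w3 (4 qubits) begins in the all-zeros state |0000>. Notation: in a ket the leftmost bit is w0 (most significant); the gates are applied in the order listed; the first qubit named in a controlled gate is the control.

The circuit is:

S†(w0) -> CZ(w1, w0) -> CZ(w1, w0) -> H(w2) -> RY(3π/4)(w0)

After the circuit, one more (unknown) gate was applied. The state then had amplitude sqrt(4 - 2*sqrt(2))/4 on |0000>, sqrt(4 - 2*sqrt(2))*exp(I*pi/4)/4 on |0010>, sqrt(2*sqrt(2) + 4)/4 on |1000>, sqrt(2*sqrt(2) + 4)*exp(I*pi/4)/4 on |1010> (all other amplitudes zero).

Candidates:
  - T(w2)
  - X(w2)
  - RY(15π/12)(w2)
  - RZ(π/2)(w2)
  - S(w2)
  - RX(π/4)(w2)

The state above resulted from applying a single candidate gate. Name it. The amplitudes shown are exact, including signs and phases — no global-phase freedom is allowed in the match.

It was T(w2) that produced the state shown. Key observation: the block from step 2 through step 3 cancels to the identity and can be dropped.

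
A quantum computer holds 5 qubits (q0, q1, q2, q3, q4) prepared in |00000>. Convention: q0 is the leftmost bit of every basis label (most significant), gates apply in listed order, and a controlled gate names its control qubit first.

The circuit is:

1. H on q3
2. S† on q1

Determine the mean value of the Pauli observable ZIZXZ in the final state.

The observable ZIZXZ averages to 1.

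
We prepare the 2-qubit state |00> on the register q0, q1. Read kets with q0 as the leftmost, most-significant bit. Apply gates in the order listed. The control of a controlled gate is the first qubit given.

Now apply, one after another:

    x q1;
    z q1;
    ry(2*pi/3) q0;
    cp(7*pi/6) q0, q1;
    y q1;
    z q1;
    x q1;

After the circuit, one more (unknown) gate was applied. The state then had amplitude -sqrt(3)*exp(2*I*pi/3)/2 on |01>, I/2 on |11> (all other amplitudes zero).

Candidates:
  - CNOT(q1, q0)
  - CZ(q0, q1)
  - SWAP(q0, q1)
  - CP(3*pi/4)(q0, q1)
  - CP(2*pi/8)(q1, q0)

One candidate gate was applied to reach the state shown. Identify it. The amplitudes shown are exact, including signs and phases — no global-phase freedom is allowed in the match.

It was CNOT(q1, q0) that produced the state shown.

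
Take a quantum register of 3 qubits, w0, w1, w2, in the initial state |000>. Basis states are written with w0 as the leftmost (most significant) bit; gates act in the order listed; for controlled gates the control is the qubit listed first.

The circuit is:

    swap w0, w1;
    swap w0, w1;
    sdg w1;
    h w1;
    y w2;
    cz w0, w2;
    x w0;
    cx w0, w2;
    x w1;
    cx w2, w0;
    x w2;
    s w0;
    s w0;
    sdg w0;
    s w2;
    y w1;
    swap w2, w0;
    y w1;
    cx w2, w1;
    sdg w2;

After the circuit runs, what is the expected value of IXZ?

The expectation value of IXZ is -1.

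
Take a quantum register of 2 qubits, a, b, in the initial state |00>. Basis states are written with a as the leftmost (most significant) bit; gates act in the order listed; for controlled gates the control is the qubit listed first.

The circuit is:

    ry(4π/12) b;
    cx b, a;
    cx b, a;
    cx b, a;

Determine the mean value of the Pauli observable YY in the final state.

The expectation value of YY is -sqrt(3)/2. Key observation: the block from step 2 through step 3 cancels to the identity and can be dropped.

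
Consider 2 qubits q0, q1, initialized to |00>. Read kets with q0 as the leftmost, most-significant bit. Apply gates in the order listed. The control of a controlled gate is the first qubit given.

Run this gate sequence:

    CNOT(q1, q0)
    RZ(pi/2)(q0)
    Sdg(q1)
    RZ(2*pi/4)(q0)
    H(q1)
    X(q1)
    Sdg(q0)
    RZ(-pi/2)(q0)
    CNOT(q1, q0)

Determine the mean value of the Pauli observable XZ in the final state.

The observable XZ averages to 0.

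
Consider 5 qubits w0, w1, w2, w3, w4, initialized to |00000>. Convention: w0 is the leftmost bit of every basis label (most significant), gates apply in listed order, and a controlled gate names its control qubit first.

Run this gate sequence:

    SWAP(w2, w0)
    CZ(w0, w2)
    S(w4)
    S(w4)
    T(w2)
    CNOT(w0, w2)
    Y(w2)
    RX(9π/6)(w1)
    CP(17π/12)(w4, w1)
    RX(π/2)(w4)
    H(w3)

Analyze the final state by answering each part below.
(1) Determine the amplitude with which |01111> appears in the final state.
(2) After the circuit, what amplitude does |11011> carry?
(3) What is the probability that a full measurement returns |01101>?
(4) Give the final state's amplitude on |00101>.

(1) |01111> carries amplitude -sqrt(2)*I/4 in the final state.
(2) |11011> carries amplitude 0 in the final state.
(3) A full measurement returns |01101> with probability 1/8.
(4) The final state's coefficient on |00101> equals -sqrt(2)/4.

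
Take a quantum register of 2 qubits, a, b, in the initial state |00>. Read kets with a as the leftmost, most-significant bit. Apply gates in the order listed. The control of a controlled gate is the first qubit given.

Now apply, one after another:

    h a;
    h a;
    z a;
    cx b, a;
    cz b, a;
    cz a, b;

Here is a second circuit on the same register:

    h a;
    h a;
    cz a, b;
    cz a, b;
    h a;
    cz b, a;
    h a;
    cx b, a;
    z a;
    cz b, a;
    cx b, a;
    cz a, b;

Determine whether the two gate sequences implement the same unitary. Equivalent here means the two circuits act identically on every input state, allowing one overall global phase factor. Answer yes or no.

No, they are not equivalent — no single phase factor reconciles the two unitaries.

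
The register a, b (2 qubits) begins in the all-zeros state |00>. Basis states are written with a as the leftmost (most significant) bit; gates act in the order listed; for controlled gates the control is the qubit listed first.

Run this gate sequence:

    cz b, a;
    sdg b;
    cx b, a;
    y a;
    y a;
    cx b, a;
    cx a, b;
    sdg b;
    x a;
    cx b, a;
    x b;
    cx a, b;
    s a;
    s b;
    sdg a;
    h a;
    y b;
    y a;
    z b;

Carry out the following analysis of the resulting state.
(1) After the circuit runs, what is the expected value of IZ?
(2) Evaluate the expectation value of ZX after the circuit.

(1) The observable IZ averages to -1.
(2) In the final state, ZX has expectation 0.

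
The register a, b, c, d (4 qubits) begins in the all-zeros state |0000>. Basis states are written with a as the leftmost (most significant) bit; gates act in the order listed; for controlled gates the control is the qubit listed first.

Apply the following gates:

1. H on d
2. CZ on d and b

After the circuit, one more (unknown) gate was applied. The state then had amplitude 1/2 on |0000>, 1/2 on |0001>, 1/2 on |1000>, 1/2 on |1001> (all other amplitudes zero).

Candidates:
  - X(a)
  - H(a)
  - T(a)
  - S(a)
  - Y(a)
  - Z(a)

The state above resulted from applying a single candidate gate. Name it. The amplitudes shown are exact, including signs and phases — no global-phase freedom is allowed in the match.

The unique candidate consistent with the amplitudes is H(a).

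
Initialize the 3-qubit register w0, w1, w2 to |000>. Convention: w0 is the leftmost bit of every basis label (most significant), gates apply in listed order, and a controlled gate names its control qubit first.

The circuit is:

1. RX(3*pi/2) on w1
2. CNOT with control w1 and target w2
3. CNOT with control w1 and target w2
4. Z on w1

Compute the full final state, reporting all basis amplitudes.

The resulting statevector has amplitude -sqrt(2)/2 on |000>, sqrt(2)*I/2 on |010>, and 0 on every other basis state. Key observation: steps 2-3 multiply out to the identity, so the circuit reduces to the remaining gates.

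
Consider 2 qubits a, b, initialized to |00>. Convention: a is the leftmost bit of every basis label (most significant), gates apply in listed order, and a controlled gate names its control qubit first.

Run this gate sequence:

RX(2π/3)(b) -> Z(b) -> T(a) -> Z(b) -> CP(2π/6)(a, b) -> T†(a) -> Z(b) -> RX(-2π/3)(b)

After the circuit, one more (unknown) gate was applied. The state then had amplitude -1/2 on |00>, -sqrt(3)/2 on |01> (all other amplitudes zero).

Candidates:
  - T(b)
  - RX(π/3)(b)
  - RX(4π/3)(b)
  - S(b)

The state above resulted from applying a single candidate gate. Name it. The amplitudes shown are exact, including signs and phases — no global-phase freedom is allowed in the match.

The applied gate was S(b).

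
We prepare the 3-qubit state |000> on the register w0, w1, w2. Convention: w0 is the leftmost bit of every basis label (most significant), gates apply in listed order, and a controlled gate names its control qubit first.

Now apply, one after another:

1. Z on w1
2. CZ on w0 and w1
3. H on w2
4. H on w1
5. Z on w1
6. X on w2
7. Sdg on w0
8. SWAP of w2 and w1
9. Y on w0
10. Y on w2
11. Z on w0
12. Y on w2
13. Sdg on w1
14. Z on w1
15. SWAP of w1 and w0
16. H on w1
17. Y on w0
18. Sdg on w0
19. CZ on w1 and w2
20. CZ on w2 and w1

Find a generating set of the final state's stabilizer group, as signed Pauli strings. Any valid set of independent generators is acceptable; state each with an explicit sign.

One valid set of independent stabilizer generators is +XII, -IXI, -IIX (any independent generating set of the same group is equally correct).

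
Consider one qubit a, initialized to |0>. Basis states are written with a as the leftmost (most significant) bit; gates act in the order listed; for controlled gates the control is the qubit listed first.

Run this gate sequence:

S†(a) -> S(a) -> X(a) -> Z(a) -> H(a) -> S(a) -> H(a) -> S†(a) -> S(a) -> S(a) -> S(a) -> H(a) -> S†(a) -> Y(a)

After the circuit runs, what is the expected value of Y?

In the final state, Y has expectation 0.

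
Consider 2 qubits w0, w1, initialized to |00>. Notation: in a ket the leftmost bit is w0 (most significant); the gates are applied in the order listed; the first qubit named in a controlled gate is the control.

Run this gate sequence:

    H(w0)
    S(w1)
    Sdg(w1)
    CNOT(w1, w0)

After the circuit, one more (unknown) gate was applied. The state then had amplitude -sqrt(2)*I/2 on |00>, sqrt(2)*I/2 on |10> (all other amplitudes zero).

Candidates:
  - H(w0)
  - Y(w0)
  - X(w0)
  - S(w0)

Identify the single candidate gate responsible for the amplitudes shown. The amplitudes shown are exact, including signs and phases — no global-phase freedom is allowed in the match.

The applied gate was Y(w0).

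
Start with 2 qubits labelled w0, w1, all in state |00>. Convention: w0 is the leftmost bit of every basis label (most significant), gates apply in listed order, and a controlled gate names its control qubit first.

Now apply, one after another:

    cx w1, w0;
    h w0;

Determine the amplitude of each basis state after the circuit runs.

The final amplitudes are sqrt(2)/2 on |00>, 0 on |01>, sqrt(2)/2 on |10>, 0 on |11>.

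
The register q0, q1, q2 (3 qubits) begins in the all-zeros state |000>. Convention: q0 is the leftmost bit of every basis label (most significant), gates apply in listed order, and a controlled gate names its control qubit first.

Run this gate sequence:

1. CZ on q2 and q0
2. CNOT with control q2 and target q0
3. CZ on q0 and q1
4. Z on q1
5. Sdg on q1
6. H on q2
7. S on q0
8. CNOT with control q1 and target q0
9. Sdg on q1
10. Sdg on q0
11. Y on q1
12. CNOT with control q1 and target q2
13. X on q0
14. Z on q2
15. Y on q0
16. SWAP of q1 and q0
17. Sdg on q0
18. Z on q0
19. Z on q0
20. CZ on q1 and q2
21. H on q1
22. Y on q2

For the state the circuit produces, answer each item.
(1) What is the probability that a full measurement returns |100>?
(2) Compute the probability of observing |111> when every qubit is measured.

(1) The probability of measuring |100> is 1/4.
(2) A full measurement returns |111> with probability 1/4.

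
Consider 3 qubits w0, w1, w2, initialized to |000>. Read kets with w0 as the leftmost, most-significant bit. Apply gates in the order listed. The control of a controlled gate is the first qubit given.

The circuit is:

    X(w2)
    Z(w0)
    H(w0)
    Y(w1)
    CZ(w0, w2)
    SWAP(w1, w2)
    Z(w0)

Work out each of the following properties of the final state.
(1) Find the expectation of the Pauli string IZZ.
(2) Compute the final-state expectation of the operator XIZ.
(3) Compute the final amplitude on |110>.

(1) The expectation value of IZZ is 1.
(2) In the final state, XIZ has expectation -1.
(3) The final state's coefficient on |110> equals 0.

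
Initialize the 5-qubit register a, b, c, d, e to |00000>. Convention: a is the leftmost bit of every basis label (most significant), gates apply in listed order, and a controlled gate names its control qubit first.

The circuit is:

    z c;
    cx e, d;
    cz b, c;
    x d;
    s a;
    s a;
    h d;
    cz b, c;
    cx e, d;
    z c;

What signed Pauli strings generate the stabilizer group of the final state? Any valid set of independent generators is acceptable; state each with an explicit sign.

One valid set of independent stabilizer generators is -IIIXI, +ZIIII, +IZIII, +IIZII, +IIIIZ (any independent generating set of the same group is equally correct).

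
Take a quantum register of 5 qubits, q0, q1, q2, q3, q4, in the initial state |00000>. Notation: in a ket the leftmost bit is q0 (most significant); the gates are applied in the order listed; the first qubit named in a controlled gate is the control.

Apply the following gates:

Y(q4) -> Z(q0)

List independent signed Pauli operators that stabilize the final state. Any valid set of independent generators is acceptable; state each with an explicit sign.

One valid set of independent stabilizer generators is +ZIIII, +IZIII, +IIZII, +IIIZI, -IIIIZ (any independent generating set of the same group is equally correct).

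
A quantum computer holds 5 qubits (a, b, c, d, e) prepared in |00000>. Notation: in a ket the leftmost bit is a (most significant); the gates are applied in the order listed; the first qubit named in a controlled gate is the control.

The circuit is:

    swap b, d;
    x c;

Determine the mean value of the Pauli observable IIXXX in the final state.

The expectation value of IIXXX is 0.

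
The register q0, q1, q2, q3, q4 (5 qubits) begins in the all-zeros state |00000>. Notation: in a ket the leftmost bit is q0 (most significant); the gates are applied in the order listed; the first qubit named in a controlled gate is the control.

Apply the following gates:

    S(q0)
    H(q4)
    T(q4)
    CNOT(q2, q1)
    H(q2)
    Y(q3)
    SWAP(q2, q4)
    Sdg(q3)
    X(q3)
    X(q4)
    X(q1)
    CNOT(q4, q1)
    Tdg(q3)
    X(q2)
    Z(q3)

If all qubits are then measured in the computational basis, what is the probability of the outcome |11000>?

A full measurement returns |11000> with probability 0.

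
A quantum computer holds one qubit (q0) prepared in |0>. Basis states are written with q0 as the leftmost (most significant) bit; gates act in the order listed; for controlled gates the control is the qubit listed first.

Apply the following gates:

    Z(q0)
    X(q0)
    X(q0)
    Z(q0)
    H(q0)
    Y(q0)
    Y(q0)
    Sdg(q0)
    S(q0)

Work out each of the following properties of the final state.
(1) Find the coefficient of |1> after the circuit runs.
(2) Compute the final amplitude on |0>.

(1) The final state's coefficient on |1> equals sqrt(2)/2.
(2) The amplitude on |0> is sqrt(2)/2.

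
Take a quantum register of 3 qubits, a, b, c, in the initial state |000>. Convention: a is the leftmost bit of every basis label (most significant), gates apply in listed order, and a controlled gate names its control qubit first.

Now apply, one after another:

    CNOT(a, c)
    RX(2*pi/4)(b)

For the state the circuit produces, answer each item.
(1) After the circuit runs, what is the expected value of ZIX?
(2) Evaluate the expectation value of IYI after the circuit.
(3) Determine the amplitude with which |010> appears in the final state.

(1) The expectation value of ZIX is 0.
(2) The observable IYI averages to -1.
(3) |010> carries amplitude -sqrt(2)*I/2 in the final state.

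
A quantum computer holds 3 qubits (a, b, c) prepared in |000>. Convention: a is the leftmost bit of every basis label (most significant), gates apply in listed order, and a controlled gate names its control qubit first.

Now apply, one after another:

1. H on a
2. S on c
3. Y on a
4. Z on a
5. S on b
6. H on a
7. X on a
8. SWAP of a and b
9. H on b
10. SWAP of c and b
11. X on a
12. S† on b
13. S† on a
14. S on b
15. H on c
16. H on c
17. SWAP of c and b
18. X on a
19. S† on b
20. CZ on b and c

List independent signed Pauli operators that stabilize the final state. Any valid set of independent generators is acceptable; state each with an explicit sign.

The stabilizer group can be generated by +IYI, +ZII, +IIZ, among other valid generating sets.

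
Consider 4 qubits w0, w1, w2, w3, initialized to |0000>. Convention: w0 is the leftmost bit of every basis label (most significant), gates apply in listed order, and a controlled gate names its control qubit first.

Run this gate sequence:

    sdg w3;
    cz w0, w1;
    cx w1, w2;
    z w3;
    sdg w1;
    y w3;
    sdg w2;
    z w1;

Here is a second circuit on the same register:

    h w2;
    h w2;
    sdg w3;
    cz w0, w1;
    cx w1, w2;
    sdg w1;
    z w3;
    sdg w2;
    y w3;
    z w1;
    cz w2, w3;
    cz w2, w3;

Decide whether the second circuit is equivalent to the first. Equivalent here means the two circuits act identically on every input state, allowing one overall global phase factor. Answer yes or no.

Yes — the two circuits implement the same unitary up to a global phase.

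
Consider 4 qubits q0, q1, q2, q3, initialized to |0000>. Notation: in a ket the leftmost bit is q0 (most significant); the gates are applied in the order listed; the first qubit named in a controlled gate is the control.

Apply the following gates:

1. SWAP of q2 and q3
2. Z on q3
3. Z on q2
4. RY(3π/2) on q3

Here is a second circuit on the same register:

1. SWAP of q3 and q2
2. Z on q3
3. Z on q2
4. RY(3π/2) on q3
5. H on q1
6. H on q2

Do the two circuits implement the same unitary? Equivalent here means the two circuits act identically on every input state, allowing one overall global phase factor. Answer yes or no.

No — the two circuits implement different unitaries, even allowing a global phase.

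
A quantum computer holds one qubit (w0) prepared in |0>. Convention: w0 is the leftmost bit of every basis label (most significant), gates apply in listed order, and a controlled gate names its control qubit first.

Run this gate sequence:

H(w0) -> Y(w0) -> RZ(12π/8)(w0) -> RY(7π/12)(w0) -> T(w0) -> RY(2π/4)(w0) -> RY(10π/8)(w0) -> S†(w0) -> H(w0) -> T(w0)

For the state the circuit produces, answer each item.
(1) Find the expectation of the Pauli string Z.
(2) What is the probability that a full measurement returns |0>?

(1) The observable Z averages to sqrt(2)/2.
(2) The probability of measuring |0> is sqrt(2)/4 + 1/2.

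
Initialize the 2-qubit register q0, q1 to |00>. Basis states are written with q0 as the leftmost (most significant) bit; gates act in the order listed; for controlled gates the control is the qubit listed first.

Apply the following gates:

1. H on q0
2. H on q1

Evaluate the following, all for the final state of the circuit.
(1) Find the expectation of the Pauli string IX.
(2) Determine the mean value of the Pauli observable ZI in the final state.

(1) The expectation value of IX is 1.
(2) In the final state, ZI has expectation 0.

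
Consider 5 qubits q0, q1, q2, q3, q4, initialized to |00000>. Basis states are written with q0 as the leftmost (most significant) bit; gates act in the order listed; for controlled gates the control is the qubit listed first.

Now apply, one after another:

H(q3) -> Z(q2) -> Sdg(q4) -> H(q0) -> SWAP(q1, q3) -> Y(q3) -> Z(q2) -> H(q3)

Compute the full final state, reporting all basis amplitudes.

The resulting statevector has amplitude sqrt(2)*I/4 on |00000>, -sqrt(2)*I/4 on |00010>, sqrt(2)*I/4 on |01000>, -sqrt(2)*I/4 on |01010>, sqrt(2)*I/4 on |10000>, -sqrt(2)*I/4 on |10010>, sqrt(2)*I/4 on |11000>, -sqrt(2)*I/4 on |11010>, and 0 on every other basis state.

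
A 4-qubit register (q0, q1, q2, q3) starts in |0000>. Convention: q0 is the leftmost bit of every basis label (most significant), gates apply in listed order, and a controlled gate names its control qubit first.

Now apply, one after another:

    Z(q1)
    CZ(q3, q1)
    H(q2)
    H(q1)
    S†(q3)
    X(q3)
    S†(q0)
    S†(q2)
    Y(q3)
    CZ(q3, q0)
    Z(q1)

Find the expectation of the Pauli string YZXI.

The expectation value of YZXI is 0.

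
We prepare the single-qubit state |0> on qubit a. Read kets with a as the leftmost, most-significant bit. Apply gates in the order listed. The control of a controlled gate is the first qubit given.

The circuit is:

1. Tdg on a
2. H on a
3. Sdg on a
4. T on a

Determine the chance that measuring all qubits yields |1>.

The probability of measuring |1> is 1/2.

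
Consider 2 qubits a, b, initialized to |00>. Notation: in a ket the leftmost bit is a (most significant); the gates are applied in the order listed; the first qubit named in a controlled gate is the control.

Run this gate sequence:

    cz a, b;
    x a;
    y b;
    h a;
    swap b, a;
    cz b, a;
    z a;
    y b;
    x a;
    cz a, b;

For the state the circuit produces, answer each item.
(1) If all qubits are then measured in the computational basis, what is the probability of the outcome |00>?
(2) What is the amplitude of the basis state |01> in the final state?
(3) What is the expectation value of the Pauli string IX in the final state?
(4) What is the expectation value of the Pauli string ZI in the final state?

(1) The probability of measuring |00> is 1/2.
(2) |01> carries amplitude sqrt(2)/2 in the final state.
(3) The expectation value of IX is -1.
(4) The expectation value of ZI is 1.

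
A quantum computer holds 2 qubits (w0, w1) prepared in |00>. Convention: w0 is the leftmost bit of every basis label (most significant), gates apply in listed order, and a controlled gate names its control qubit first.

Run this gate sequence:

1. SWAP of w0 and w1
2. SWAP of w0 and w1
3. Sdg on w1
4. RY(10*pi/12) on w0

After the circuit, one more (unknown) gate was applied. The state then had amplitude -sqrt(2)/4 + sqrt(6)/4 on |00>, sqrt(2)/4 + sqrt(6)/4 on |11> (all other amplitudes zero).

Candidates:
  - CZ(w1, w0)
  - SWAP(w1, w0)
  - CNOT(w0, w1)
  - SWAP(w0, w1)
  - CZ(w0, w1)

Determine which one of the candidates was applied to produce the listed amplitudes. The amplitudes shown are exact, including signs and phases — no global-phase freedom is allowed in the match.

The applied gate was CNOT(w0, w1).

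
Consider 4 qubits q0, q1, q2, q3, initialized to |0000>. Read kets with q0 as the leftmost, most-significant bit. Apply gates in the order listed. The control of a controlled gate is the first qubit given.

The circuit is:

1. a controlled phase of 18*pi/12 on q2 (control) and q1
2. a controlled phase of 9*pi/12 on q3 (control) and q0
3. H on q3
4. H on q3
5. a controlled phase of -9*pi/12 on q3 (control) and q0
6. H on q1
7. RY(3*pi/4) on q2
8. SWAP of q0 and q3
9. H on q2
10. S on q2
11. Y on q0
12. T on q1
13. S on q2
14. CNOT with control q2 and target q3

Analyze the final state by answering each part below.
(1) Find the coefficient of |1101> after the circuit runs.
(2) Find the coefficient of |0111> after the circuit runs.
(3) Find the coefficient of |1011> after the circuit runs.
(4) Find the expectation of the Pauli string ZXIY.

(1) |1101> carries amplitude 0 in the final state. Key observation: steps 2-5 multiply out to the identity, so the circuit reduces to the remaining gates.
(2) The final state's coefficient on |0111> equals 0.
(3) The final state's coefficient on |1011> equals -I*sqrt(2 - sqrt(2))/4 + I*sqrt(sqrt(2) + 2)/4.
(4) In the final state, ZXIY has expectation 0.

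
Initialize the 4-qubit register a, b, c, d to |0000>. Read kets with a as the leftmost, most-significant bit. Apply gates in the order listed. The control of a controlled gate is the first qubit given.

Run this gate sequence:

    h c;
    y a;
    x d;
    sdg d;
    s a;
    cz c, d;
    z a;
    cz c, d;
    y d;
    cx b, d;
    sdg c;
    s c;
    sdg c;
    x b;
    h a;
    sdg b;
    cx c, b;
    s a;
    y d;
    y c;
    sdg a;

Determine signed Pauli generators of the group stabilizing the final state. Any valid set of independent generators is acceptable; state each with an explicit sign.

The stabilizer group can be generated by -XIII, -IXYI, +IZZI, -IIIZ, among other valid generating sets. Key observation: the block from step 12 through step 13 cancels to the identity and can be dropped.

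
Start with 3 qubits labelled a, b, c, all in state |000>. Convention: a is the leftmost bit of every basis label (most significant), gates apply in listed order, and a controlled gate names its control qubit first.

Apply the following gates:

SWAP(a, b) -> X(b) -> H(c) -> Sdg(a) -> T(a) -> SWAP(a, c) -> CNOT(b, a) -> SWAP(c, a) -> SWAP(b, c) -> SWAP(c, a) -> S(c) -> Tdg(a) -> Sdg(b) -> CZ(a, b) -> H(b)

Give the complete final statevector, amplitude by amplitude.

After the circuit, the state carries amplitude sqrt(2)/2 on |100>, (-1 + I)*exp(3*I*pi/4)/2 on |110>, and 0 on every other basis state.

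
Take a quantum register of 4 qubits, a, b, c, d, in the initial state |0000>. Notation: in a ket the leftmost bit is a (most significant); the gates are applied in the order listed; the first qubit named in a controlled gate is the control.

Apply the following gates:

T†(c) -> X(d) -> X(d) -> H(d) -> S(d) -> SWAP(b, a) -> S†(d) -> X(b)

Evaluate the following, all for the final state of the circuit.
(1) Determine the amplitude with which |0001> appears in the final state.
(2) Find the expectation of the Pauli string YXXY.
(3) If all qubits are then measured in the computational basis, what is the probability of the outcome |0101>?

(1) The final state's coefficient on |0001> equals 0.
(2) In the final state, YXXY has expectation 0.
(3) Outcome |0101> occurs with probability 1/2.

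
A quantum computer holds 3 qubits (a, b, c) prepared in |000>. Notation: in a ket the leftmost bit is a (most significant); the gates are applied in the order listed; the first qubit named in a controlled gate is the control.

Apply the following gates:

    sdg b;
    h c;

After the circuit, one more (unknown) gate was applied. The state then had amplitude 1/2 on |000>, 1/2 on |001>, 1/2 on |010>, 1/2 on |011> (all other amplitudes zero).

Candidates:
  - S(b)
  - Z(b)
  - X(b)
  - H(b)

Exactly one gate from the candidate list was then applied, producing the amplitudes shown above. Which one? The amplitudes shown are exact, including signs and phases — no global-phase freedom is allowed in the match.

The applied gate was H(b).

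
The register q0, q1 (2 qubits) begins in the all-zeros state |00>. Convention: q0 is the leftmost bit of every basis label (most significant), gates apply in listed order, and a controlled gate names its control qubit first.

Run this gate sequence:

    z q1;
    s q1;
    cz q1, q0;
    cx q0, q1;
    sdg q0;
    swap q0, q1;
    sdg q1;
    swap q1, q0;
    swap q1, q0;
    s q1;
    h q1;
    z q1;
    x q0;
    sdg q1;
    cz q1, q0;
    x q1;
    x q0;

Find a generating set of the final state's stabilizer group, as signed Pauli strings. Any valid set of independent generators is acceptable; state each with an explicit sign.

The final state is stabilized by the group generated by +IY, +ZI; other independent generating sets are equally valid. Key observation: steps 7-10 multiply out to the identity, so the circuit reduces to the remaining gates.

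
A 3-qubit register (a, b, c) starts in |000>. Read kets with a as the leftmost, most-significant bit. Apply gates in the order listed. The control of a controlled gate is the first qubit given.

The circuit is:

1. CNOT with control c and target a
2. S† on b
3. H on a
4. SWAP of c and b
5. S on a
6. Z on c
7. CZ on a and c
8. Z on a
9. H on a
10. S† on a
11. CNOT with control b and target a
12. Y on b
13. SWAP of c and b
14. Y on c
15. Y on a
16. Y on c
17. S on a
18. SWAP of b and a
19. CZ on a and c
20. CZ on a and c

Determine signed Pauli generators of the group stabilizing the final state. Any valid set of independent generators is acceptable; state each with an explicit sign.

The final state is stabilized by the group generated by -IYI, +ZII, -IIZ; other independent generating sets are equally valid. Key observation: gates 19-20 undo each other exactly, leaving only the rest of the circuit to track.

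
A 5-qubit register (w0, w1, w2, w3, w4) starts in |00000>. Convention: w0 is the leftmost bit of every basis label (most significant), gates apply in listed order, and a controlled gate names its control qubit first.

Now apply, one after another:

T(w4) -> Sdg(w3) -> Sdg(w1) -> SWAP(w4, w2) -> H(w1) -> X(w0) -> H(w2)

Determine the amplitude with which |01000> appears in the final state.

The final state's coefficient on |01000> equals 0.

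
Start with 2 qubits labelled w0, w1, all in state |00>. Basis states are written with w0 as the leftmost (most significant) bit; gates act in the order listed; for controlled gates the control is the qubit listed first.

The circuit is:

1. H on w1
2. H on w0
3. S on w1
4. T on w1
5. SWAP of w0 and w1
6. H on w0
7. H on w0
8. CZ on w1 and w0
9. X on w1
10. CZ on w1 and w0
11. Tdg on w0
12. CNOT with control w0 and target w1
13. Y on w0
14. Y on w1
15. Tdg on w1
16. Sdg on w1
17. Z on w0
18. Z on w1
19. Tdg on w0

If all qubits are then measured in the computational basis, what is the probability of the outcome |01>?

Outcome |01> occurs with probability 1/4. Key observation: gates 6-7 undo each other exactly, leaving only the rest of the circuit to track.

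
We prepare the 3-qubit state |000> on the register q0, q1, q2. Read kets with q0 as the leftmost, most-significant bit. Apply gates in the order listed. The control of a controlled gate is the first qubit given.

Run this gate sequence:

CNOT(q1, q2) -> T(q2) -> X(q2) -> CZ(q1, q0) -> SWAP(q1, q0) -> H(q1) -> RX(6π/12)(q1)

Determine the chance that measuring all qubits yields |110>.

The probability of measuring |110> is 0.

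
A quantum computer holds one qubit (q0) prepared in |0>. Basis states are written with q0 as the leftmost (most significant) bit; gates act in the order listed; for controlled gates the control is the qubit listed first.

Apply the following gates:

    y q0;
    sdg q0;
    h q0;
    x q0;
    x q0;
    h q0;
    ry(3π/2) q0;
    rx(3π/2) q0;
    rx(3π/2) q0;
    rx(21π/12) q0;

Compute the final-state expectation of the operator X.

In the final state, X has expectation 1. Key observation: the block from step 3 through step 6 cancels to the identity and can be dropped.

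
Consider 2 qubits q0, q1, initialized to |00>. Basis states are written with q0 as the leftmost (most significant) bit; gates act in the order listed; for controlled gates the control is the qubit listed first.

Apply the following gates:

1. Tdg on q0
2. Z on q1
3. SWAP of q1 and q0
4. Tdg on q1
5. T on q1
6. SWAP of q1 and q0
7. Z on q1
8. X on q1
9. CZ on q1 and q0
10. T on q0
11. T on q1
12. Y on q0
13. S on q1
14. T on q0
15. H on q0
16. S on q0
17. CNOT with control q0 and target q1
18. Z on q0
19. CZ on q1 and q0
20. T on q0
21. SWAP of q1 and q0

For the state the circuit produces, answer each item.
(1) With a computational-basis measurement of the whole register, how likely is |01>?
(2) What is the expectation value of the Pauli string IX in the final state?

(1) Outcome |01> occurs with probability 1/2. Key observation: steps 2-7 multiply out to the identity, so the circuit reduces to the remaining gates.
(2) The expectation value of IX is 0.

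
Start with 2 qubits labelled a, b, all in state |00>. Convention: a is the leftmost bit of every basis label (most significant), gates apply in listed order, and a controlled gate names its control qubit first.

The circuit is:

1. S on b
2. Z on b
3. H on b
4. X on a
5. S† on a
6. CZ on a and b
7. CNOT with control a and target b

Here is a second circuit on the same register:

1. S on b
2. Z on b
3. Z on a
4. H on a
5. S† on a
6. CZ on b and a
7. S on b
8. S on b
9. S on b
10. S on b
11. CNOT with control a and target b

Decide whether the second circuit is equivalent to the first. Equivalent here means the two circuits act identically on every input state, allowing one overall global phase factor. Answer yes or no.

No, they are not equivalent — no single phase factor reconciles the two unitaries.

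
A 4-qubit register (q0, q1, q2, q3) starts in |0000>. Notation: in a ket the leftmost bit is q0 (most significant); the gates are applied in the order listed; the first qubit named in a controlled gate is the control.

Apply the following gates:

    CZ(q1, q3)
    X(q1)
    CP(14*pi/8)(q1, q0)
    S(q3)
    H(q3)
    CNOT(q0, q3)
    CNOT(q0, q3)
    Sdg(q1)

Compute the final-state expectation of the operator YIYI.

The expectation value of YIYI is 0. Key observation: the block from step 6 through step 7 cancels to the identity and can be dropped.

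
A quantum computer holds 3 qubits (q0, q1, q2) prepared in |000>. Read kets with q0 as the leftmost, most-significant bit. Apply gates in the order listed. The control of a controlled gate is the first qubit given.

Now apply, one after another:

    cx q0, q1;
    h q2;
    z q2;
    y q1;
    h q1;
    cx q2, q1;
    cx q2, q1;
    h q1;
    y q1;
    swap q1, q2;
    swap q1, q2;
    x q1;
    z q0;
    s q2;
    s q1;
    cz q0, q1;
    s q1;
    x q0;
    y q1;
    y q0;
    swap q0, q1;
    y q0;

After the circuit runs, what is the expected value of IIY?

The expectation value of IIY is -1.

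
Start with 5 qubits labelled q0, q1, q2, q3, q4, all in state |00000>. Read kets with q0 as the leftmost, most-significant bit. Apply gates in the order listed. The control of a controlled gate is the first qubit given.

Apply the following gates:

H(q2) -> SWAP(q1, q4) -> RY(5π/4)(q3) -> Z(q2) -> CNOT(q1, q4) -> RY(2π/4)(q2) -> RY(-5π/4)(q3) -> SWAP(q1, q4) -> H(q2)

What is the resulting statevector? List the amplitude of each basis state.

The final amplitudes are sqrt(2)/2 on |00000>, sqrt(2)/2 on |00100>, and 0 on every other basis state.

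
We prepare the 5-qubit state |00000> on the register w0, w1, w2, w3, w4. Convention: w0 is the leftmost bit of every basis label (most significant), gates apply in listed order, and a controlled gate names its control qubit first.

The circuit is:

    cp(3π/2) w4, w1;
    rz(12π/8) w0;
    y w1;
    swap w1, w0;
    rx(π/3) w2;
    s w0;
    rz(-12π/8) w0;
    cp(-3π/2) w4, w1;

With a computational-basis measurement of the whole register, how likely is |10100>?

The probability of measuring |10100> is 1/4.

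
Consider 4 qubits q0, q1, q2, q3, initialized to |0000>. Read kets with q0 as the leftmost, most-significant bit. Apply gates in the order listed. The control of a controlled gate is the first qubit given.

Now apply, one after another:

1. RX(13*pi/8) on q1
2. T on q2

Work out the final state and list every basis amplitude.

After the circuit, the state carries amplitude -cos(3*pi/16) on |0000>, -I*sin(3*pi/16) on |0100>, and 0 on every other basis state.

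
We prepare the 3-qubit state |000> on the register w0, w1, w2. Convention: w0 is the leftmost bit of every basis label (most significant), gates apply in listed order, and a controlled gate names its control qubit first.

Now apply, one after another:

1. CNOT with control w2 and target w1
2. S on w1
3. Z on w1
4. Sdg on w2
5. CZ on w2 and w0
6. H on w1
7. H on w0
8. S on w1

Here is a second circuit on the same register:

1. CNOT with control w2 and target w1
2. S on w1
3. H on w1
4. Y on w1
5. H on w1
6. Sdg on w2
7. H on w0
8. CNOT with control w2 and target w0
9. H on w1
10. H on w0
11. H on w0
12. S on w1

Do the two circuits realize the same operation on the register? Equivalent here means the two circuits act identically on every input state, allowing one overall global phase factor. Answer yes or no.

No, they are not equivalent — no single phase factor reconciles the two unitaries.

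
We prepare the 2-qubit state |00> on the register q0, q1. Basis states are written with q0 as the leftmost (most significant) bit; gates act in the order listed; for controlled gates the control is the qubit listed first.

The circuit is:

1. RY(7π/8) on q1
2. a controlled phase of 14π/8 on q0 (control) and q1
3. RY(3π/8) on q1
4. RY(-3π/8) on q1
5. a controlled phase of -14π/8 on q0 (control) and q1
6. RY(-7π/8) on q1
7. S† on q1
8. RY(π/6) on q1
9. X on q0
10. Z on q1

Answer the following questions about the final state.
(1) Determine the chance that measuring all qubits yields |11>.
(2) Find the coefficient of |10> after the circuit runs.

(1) A full measurement returns |11> with probability -sqrt(3)*sin(7*pi/16)**4*cos(3*pi/16)**4/4 - sqrt(3)*sin(3*pi/16)**2*sin(7*pi/16)**4*cos(3*pi/16)**2/2 - sqrt(3)*sin(3*pi/16)**4*sin(7*pi/16)**4/4 - sqrt(3)*sin(7*pi/16)**2*cos(3*pi/16)**4*cos(7*pi/16)**2/2 - sqrt(3)*sin(3*pi/16)**2*sin(7*pi/16)**2*cos(3*pi/16)**2*cos(7*pi/16)**2 - sqrt(3)*sin(3*pi/16)**4*sin(7*pi/16)**2*cos(7*pi/16)**2/2 - sqrt(3)*cos(3*pi/16)**4*cos(7*pi/16)**4/4 - sqrt(3)*sin(3*pi/16)**2*cos(3*pi/16)**2*cos(7*pi/16)**4/2 - sqrt(3)*sin(3*pi/16)**4*cos(7*pi/16)**4/4 + sin(3*pi/16)**4*cos(7*pi/16)**4/2 + sin(3*pi/16)**2*cos(3*pi/16)**2*cos(7*pi/16)**4 + cos(3*pi/16)**4*cos(7*pi/16)**4/2 + sin(3*pi/16)**4*sin(7*pi/16)**2*cos(7*pi/16)**2 + 2*sin(3*pi/16)**2*sin(7*pi/16)**2*cos(3*pi/16)**2*cos(7*pi/16)**2 + sin(7*pi/16)**2*cos(3*pi/16)**4*cos(7*pi/16)**2 + sin(3*pi/16)**4*sin(7*pi/16)**4/2 + sin(3*pi/16)**2*sin(7*pi/16)**4*cos(3*pi/16)**2 + sin(7*pi/16)**4*cos(3*pi/16)**4/2. Key observation: steps 1-6 multiply out to the identity, so the circuit reduces to the remaining gates.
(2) The amplitude on |10> is sqrt(2)*sin(3*pi/16)**2*cos(7*pi/16)**2/4 + sqrt(6)*sin(3*pi/16)**2*cos(7*pi/16)**2/4 + sqrt(2)*cos(3*pi/16)**2*cos(7*pi/16)**2/4 + sqrt(6)*cos(3*pi/16)**2*cos(7*pi/16)**2/4 + sqrt(2)*sin(3*pi/16)**2*sin(7*pi/16)**2/4 + sqrt(6)*sin(3*pi/16)**2*sin(7*pi/16)**2/4 + sqrt(2)*sin(7*pi/16)**2*cos(3*pi/16)**2/4 + sqrt(6)*sin(7*pi/16)**2*cos(3*pi/16)**2/4.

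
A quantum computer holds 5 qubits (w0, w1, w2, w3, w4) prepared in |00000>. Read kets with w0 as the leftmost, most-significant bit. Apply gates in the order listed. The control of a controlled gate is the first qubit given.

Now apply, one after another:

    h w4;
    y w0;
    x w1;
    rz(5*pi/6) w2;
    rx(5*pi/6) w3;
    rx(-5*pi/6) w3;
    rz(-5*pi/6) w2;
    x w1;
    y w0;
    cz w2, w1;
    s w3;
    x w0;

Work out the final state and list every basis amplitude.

After the circuit, the state carries amplitude sqrt(2)/2 on |10000>, sqrt(2)/2 on |10001>, and 0 on every other basis state. Key observation: the block from step 2 through step 9 cancels to the identity and can be dropped.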